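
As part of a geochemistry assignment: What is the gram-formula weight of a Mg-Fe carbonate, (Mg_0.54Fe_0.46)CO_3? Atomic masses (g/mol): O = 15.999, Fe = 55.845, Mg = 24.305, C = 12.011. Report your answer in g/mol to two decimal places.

Mg: 0.54 × 24.305 = 13.1247
Fe: 0.46 × 55.845 = 25.6887
C: 1 × 12.011 = 12.0110
O: 3 × 15.999 = 47.9970
Summing the contributions gives the formula mass.

98.82 g/mol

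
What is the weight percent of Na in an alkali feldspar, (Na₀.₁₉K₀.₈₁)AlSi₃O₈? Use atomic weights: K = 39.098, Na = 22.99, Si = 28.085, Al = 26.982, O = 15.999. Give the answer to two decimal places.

1.59 mass %

Molar mass of (Na₀.₁₉K₀.₈₁)AlSi₃O₈: 0.19×22.99 + 0.81×39.098 + 1×26.982 + 3×28.085 + 8×15.999 = 275.266 g/mol.
Mass of Na per formula unit: 0.19 × 22.99 = 4.368 g.
Weight fraction Na = 4.368 / 275.266 = 0.0159.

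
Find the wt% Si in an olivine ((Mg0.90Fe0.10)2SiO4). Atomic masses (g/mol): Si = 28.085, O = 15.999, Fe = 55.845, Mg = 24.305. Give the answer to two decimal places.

Molar mass of (Mg0.90Fe0.10)2SiO4: 1.80×24.305 + 0.20×55.845 + 1×28.085 + 4×15.999 = 146.999 g/mol.
Mass of Si per formula unit: 1 × 28.085 = 28.085 g.
Weight fraction Si = 28.085 / 146.999 = 0.1911.

19.11 wt%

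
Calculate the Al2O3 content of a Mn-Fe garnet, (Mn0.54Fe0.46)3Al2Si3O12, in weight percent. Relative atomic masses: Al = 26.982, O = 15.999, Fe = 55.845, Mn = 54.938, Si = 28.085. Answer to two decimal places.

Formula mass = 496.273 g/mol.
2 Al → 1.0000 mol Al2O3 per formula unit; M(Al2O3) = 101.961, so Al2O3 mass = 101.961 g.
101.961/496.273 × 100 = 20.55 wt%.

20.55 wt%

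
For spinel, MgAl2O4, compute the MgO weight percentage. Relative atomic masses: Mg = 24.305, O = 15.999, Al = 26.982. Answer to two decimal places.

28.33 wt%

M(MgAl2O4) = 142.265 g/mol; M(MgO) = 40.304 g/mol.
Moles MgO per formula unit = 1 Mg ÷ 1 = 1.0000.
MgO fraction = (1.0000 × 40.304) / 142.265 = 40.304/142.265 = 0.2833.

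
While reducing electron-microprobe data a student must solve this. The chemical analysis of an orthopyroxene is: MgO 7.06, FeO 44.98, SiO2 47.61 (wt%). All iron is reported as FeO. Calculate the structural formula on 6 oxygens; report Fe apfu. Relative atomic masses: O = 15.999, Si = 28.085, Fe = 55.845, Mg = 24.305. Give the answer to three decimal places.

MgO: 7.06/40.304 = 0.17517 mol → 0.17517 mol Mg, 0.17517 mol O.
FeO: 44.98/71.844 = 0.62608 mol → 0.62608 mol Fe, 0.62608 mol O.
SiO2: 47.61/60.083 = 0.79240 mol → 0.79240 mol Si, 1.58480 mol O.
Total oxygen = 2.38605 mol. Normalization factor = 6/2.38605 = 2.51462.
Fe per 6 O = 0.62608 × 2.51462 = 1.574.

1.574 Fe apfu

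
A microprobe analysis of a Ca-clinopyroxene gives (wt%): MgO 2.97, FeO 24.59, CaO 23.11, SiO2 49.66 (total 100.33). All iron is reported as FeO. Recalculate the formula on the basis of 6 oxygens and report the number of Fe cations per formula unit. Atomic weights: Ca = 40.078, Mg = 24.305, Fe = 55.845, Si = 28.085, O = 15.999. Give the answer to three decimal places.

0.828 Fe apfu

2.97 wt% MgO ÷ 40.304 g/mol = 0.07369 mol, giving 0.07369 Mg and 0.07369 O.
24.59 wt% FeO ÷ 71.844 g/mol = 0.34227 mol, giving 0.34227 Fe and 0.34227 O.
23.11 wt% CaO ÷ 56.077 g/mol = 0.41211 mol, giving 0.41211 Ca and 0.41211 O.
49.66 wt% SiO2 ÷ 60.083 g/mol = 0.82652 mol, giving 0.82652 Si and 1.65304 O.
Oxygen sums to 2.48111; scaling by 6/2.48111 = 2.41827 puts the formula on 6 O.
Fe: 0.34227 × 2.41827 = 0.828 atoms per formula unit.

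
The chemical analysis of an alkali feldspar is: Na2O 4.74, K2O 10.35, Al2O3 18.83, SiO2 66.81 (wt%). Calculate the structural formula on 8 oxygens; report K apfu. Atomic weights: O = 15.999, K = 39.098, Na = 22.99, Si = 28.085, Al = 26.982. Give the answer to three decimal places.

Na2O: 4.74/61.979 = 0.07648 mol → 0.15296 mol Na, 0.07648 mol O.
K2O: 10.35/94.195 = 0.10988 mol → 0.21976 mol K, 0.10988 mol O.
Al2O3: 18.83/101.961 = 0.18468 mol → 0.36936 mol Al, 0.55404 mol O.
SiO2: 66.81/60.083 = 1.11196 mol → 1.11196 mol Si, 2.22392 mol O.
Total oxygen = 2.96432 mol. Normalization factor = 8/2.96432 = 2.69876.
K per 8 O = 0.21976 × 2.69876 = 0.593.

0.593 K apfu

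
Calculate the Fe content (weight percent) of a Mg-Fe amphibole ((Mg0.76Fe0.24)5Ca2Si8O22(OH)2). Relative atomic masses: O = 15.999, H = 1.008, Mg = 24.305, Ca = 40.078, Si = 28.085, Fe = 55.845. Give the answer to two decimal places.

Molar mass of (Mg0.76Fe0.24)5Ca2Si8O22(OH)2: 3.80×24.305 + 1.20×55.845 + 2×40.078 + 8×28.085 + 24×15.999 + 2×1.008 = 850.201 g/mol.
Mass of Fe per formula unit: 1.20 × 55.845 = 67.014 g.
Weight fraction Fe = 67.014 / 850.201 = 0.0788.

7.88 weight percent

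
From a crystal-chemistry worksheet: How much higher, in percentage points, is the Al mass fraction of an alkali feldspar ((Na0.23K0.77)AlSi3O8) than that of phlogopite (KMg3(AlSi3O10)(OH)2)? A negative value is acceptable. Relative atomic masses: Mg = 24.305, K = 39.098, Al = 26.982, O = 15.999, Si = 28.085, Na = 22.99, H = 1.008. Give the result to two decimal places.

M((Na0.23K0.77)AlSi3O8) = 274.622 g/mol, so wt% Al = 26.982/274.622 × 100 = 9.83%.
M(KMg3(AlSi3O10)(OH)2) = 417.254 g/mol, so wt% Al = 26.982/417.254 × 100 = 6.47%.
9.83 − 6.47 = 3.36 pp.

3.36 percentage points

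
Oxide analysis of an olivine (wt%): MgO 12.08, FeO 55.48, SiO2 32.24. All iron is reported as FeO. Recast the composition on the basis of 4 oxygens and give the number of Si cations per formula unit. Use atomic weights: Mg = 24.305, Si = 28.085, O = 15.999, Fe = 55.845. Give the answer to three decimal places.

MgO (M=40.304): mol = 0.29972; Mg = 0.29972, O = 0.29972.
FeO (M=71.844): mol = 0.77223; Fe = 0.77223, O = 0.77223.
SiO2 (M=60.083): mol = 0.53659; Si = 0.53659, O = 1.07318.
ΣO = 2.14513; factor = 4/ΣO = 1.86469.
Si apfu = 0.53659 × 1.86469 = 1.001.

1.001 Si apfu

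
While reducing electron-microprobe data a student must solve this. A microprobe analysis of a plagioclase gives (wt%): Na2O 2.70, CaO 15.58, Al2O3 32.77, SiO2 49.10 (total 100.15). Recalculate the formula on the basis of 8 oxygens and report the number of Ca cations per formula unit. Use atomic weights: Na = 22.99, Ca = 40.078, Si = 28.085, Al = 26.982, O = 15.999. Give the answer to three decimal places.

Na2O: 2.70/61.979 = 0.04356 mol → 0.08712 mol Na, 0.04356 mol O.
CaO: 15.58/56.077 = 0.27783 mol → 0.27783 mol Ca, 0.27783 mol O.
Al2O3: 32.77/101.961 = 0.32140 mol → 0.64280 mol Al, 0.96420 mol O.
SiO2: 49.10/60.083 = 0.81720 mol → 0.81720 mol Si, 1.63440 mol O.
Total oxygen = 2.91999 mol. Normalization factor = 8/2.91999 = 2.73974.
Ca per 8 O = 0.27783 × 2.73974 = 0.761.

0.761 Ca apfu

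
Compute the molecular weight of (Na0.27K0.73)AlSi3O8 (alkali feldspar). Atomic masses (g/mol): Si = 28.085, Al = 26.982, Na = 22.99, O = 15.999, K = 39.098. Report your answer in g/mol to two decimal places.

273.98 g/mol

Na: 0.27 × 22.99 = 6.2073
K: 0.73 × 39.098 = 28.5415
Al: 1 × 26.982 = 26.9820
Si: 3 × 28.085 = 84.2550
O: 8 × 15.999 = 127.9920
Summing the contributions gives the formula mass.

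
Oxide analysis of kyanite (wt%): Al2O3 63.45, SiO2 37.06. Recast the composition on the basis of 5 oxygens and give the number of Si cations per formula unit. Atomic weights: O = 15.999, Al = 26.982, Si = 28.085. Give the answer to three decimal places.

0.995 Si apfu

Al2O3 (M=101.961): mol = 0.62230; Al = 1.24460, O = 1.86690.
SiO2 (M=60.083): mol = 0.61681; Si = 0.61681, O = 1.23362.
ΣO = 3.10052; factor = 5/ΣO = 1.61263.
Si apfu = 0.61681 × 1.61263 = 0.995.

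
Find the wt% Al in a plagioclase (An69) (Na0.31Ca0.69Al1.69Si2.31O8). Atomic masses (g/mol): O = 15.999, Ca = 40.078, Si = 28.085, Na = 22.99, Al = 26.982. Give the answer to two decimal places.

16.69 mass %

M(Na0.31Ca0.69Al1.69Si2.31O8) = 273.249 g/mol.
Al contributes 1.69 × 26.982 = 45.600 g per mole.
45.600/273.249 = 0.1669 → 16.69%.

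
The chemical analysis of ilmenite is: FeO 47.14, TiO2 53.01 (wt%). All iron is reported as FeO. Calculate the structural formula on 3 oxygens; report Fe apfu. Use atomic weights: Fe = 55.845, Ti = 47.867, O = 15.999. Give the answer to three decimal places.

0.992 Fe apfu

47.14 wt% FeO ÷ 71.844 g/mol = 0.65614 mol, giving 0.65614 Fe and 0.65614 O.
53.01 wt% TiO2 ÷ 79.865 g/mol = 0.66375 mol, giving 0.66375 Ti and 1.32750 O.
Oxygen sums to 1.98364; scaling by 3/1.98364 = 1.51237 puts the formula on 3 O.
Fe: 0.65614 × 1.51237 = 0.992 atoms per formula unit.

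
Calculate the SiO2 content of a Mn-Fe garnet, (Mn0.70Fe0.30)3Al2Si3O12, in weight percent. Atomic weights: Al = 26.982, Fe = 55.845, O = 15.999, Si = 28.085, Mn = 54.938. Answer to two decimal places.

36.35 wt%

Molar mass of (Mn0.70Fe0.30)3Al2Si3O12 = 2.10·54.938 + 0.90·55.845 + 2·26.982 + 3·28.085 + 12·15.999 = 495.837 g/mol.
Each formula unit contains 3 Si, equivalent to 3/1 = 3.0000 mol SiO2.
M(SiO2) = 1×28.085 + 2×15.999 = 60.083 g/mol.
Mass of SiO2 per formula unit = 3.0000 × 60.083 = 180.249 g.
SiO2 wt% = 180.249 / 495.837 × 100 = 36.35%.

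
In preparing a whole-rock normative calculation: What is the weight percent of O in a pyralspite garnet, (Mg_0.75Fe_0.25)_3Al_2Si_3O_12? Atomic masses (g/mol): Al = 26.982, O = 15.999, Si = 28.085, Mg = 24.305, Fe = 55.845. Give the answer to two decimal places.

44.99 weight percent

Formula mass = 2.25×24.305 + 0.75×55.845 + 2×26.982 + 3×28.085 + 12×15.999 = 426.777 g/mol, of which 191.988 g is O.
So O makes up 191.988/426.777 = 0.4499 of the mass, i.e. 44.99%.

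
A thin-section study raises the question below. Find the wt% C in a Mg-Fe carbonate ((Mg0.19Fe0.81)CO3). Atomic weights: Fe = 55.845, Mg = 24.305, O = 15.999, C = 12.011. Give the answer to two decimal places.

Molar mass of (Mg0.19Fe0.81)CO3: 0.19×24.305 + 0.81×55.845 + 1×12.011 + 3×15.999 = 109.860 g/mol.
Mass of C per formula unit: 1 × 12.011 = 12.011 g.
Weight fraction C = 12.011 / 109.860 = 0.1093.

10.93 wt%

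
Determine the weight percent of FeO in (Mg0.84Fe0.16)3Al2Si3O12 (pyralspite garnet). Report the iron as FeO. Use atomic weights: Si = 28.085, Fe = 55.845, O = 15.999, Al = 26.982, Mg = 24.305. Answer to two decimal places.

Molar mass of (Mg0.84Fe0.16)3Al2Si3O12 = 2.52·24.305 + 0.48·55.845 + 2·26.982 + 3·28.085 + 12·15.999 = 418.261 g/mol.
Each formula unit contains 0.48 Fe, equivalent to 0.48/1 = 0.4800 mol FeO.
M(FeO) = 1×55.845 + 1×15.999 = 71.844 g/mol.
Mass of FeO per formula unit = 0.4800 × 71.844 = 34.485 g.
FeO wt% = 34.485 / 418.261 × 100 = 8.24%.

8.24 wt%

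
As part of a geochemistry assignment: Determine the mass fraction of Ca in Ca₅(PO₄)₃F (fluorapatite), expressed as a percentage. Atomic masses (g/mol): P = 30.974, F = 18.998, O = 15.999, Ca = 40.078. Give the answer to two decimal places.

39.74 weight percent

Formula mass = 5·40.078 + 3·30.974 + 12·15.999 + 1·18.998 = 504.298 g/mol, of which 200.390 g is Ca.
So Ca makes up 200.390/504.298 = 0.3974 of the mass, i.e. 39.74%.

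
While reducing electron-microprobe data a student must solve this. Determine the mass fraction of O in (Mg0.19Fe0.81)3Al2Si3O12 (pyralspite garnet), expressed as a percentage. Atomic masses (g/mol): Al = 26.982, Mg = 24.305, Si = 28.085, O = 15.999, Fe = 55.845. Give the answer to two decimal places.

40.02 mass %

Molar mass of (Mg0.19Fe0.81)3Al2Si3O12: 0.57*24.305 + 2.43*55.845 + 2*26.982 + 3*28.085 + 12*15.999 = 479.764 g/mol.
Mass of O per formula unit: 12 × 15.999 = 191.988 g.
Weight fraction O = 191.988 / 479.764 = 0.4002.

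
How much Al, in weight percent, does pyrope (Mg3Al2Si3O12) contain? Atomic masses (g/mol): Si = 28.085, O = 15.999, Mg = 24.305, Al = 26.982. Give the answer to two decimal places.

M(Mg3Al2Si3O12) = 403.122 g/mol.
Al contributes 2 × 26.982 = 53.964 g per mole.
53.964/403.122 = 0.1339 → 13.39%.

13.39 weight percent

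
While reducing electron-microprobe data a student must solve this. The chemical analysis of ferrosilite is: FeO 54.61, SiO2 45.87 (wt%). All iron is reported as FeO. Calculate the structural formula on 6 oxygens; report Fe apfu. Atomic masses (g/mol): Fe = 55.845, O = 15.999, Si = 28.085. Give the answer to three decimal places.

1.994 Fe apfu

54.61 wt% FeO ÷ 71.844 g/mol = 0.76012 mol, giving 0.76012 Fe and 0.76012 O.
45.87 wt% SiO2 ÷ 60.083 g/mol = 0.76344 mol, giving 0.76344 Si and 1.52688 O.
Oxygen sums to 2.28700; scaling by 6/2.28700 = 2.62352 puts the formula on 6 O.
Fe: 0.76012 × 2.62352 = 1.994 atoms per formula unit.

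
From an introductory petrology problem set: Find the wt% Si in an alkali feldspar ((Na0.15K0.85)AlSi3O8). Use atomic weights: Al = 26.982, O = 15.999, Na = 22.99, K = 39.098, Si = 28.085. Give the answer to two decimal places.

Formula mass = 0.15·22.99 + 0.85·39.098 + 1·26.982 + 3·28.085 + 8·15.999 = 275.911 g/mol, of which 84.255 g is Si.
So Si makes up 84.255/275.911 = 0.3054 of the mass, i.e. 30.54%.

30.54 wt%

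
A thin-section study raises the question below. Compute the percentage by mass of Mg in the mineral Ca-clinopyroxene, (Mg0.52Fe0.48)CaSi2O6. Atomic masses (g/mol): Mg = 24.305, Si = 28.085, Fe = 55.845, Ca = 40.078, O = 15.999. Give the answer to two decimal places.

5.46 wt%

Formula mass = 0.52*24.305 + 0.48*55.845 + 1*40.078 + 2*28.085 + 6*15.999 = 231.686 g/mol, of which 12.639 g is Mg.
So Mg makes up 12.639/231.686 = 0.0546 of the mass, i.e. 5.46%.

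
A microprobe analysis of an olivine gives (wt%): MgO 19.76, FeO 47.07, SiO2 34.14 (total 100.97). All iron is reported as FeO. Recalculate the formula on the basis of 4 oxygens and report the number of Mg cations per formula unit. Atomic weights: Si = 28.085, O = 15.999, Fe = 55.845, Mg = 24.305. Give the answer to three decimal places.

MgO: 19.76/40.304 = 0.49027 mol → 0.49027 mol Mg, 0.49027 mol O.
FeO: 47.07/71.844 = 0.65517 mol → 0.65517 mol Fe, 0.65517 mol O.
SiO2: 34.14/60.083 = 0.56821 mol → 0.56821 mol Si, 1.13642 mol O.
Total oxygen = 2.28186 mol. Normalization factor = 4/2.28186 = 1.75296.
Mg per 4 O = 0.49027 × 1.75296 = 0.859.

0.859 Mg apfu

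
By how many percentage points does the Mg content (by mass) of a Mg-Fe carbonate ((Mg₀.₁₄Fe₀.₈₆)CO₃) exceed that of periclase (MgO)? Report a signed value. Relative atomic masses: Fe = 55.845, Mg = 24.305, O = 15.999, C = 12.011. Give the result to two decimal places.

-57.25 percentage points

Mg in (Mg₀.₁₄Fe₀.₈₆)CO₃: molar mass 111.437 g/mol; 0.14×24.305 = 3.403 g → 3.05 wt%.
Mg in MgO: molar mass 40.304 g/mol; 1×24.305 = 24.305 g → 60.30 wt%.
Difference = 3.05 − 60.30 = -57.25 percentage points.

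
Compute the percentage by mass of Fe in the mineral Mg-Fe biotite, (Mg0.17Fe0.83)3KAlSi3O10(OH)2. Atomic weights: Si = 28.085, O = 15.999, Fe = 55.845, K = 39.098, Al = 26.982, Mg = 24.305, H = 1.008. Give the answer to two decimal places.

Molar mass of (Mg0.17Fe0.83)3KAlSi3O10(OH)2: 0.51×24.305 + 2.49×55.845 + 1×39.098 + 1×26.982 + 3×28.085 + 12×15.999 + 2×1.008 = 495.789 g/mol.
Mass of Fe per formula unit: 2.49 × 55.845 = 139.054 g.
Weight fraction Fe = 139.054 / 495.789 = 0.2805.

28.05 mass %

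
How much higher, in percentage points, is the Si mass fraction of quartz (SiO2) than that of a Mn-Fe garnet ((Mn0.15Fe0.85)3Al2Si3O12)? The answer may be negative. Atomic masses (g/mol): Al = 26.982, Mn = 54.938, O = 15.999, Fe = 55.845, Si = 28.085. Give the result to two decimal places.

29.80 percentage points

Si in SiO2: molar mass 60.083 g/mol; 1×28.085 = 28.085 g → 46.74 wt%.
Si in (Mn0.15Fe0.85)3Al2Si3O12: molar mass 497.334 g/mol; 3×28.085 = 84.255 g → 16.94 wt%.
Difference = 46.74 − 16.94 = 29.80 percentage points.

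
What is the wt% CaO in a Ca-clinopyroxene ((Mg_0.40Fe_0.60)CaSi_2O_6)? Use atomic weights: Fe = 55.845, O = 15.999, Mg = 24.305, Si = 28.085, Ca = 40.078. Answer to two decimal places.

M((Mg_0.40Fe_0.60)CaSi_2O_6) = 235.471 g/mol; M(CaO) = 56.077 g/mol.
Moles CaO per formula unit = 1 Ca ÷ 1 = 1.0000.
CaO fraction = (1.0000 × 56.077) / 235.471 = 56.077/235.471 = 0.2381.

23.81 wt%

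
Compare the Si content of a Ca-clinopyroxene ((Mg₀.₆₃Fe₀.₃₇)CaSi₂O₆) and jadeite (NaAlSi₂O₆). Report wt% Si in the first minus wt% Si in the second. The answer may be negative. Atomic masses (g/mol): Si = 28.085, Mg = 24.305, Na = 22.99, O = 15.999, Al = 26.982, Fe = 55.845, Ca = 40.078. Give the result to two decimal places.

-3.18 percentage points

Si in (Mg₀.₆₃Fe₀.₃₇)CaSi₂O₆: molar mass 228.217 g/mol; 2×28.085 = 56.170 g → 24.61 wt%.
Si in NaAlSi₂O₆: molar mass 202.136 g/mol; 2×28.085 = 56.170 g → 27.79 wt%.
Difference = 24.61 − 27.79 = -3.18 percentage points.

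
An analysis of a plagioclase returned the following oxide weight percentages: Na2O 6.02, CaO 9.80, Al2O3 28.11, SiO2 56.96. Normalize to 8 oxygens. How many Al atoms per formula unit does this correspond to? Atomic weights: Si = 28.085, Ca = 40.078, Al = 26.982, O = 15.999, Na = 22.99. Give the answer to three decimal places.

Na2O (M=61.979): mol = 0.09713; Na = 0.19426, O = 0.09713.
CaO (M=56.077): mol = 0.17476; Ca = 0.17476, O = 0.17476.
Al2O3 (M=101.961): mol = 0.27569; Al = 0.55138, O = 0.82707.
SiO2 (M=60.083): mol = 0.94802; Si = 0.94802, O = 1.89604.
ΣO = 2.99500; factor = 8/ΣO = 2.67112.
Al apfu = 0.55138 × 2.67112 = 1.473.

1.473 Al apfu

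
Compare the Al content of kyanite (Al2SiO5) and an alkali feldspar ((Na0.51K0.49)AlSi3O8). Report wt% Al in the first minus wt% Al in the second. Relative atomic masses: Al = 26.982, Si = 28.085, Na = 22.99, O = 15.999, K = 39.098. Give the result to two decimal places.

Al in Al2SiO5: molar mass 162.044 g/mol; 2×26.982 = 53.964 g → 33.30 wt%.
Al in (Na0.51K0.49)AlSi3O8: molar mass 270.112 g/mol; 1×26.982 = 26.982 g → 9.99 wt%.
Difference = 33.30 − 9.99 = 23.31 percentage points.

23.31 percentage points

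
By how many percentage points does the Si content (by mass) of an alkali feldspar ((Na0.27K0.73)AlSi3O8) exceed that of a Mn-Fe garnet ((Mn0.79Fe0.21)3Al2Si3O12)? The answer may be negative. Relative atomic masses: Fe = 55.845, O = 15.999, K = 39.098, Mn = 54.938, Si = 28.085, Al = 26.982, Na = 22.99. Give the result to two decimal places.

Si in (Na0.27K0.73)AlSi3O8: molar mass 273.978 g/mol; 3×28.085 = 84.255 g → 30.75 wt%.
Si in (Mn0.79Fe0.21)3Al2Si3O12: molar mass 495.592 g/mol; 3×28.085 = 84.255 g → 17.00 wt%.
Difference = 30.75 − 17.00 = 13.75 percentage points.

13.75 percentage points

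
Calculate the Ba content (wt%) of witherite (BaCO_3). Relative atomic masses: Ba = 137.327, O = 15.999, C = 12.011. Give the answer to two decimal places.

69.59 wt%

Formula mass = 1·137.327 + 1·12.011 + 3·15.999 = 197.335 g/mol, of which 137.327 g is Ba.
So Ba makes up 137.327/197.335 = 0.6959 of the mass, i.e. 69.59%.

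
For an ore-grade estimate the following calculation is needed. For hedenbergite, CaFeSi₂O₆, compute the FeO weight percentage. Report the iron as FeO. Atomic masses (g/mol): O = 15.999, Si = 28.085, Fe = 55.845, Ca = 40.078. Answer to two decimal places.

28.96 wt%

M(CaFeSi₂O₆) = 248.087 g/mol; M(FeO) = 71.844 g/mol.
Moles FeO per formula unit = 1 Fe ÷ 1 = 1.0000.
FeO fraction = (1.0000 × 71.844) / 248.087 = 71.844/248.087 = 0.2896.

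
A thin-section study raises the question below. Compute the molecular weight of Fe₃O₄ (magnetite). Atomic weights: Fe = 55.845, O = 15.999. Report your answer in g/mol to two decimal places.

231.53 g/mol

Fe: 3 × 55.845 = 167.5350
O: 4 × 15.999 = 63.9960
Summing the contributions gives the formula mass.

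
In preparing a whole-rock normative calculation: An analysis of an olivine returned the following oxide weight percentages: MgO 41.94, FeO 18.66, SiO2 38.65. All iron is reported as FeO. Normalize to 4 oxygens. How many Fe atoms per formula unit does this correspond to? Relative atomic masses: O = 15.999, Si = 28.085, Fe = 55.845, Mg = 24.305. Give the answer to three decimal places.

MgO (M=40.304): mol = 1.04059; Mg = 1.04059, O = 1.04059.
FeO (M=71.844): mol = 0.25973; Fe = 0.25973, O = 0.25973.
SiO2 (M=60.083): mol = 0.64328; Si = 0.64328, O = 1.28656.
ΣO = 2.58688; factor = 4/ΣO = 1.54626.
Fe apfu = 0.25973 × 1.54626 = 0.402.

0.402 Fe apfu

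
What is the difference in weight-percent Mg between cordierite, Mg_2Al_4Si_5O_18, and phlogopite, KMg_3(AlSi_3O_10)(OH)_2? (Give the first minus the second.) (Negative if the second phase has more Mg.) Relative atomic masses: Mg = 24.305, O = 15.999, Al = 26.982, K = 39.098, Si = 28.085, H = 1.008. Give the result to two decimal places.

-9.16 percentage points

First mineral: 48.610 g Mg in 584.945 g formula = 8.31 wt% Mg.
Second mineral: 72.915 g Mg in 417.254 g formula = 17.47 wt% Mg.
8.31% − 17.47% gives a difference of -9.16 percentage points.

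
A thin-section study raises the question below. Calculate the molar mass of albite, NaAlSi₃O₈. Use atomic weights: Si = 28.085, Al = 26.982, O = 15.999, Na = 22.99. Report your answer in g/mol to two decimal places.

Na: 1 × 22.99 = 22.9900
Al: 1 × 26.982 = 26.9820
Si: 3 × 28.085 = 84.2550
O: 8 × 15.999 = 127.9920
Summing the contributions gives the formula mass.

262.22 g/mol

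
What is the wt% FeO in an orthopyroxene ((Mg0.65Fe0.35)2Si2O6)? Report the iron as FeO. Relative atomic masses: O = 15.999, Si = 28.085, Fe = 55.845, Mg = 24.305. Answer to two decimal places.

Formula mass = 222.852 g/mol.
0.70 Fe → 0.7000 mol FeO per formula unit; M(FeO) = 71.844, so FeO mass = 50.291 g.
50.291/222.852 × 100 = 22.57 wt%.

22.57 wt%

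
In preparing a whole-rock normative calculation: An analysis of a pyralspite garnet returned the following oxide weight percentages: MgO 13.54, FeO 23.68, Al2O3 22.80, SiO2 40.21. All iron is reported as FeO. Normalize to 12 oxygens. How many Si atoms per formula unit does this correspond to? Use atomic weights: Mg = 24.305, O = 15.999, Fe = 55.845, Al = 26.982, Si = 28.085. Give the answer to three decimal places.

13.54 wt% MgO ÷ 40.304 g/mol = 0.33595 mol, giving 0.33595 Mg and 0.33595 O.
23.68 wt% FeO ÷ 71.844 g/mol = 0.32960 mol, giving 0.32960 Fe and 0.32960 O.
22.80 wt% Al2O3 ÷ 101.961 g/mol = 0.22361 mol, giving 0.44722 Al and 0.67083 O.
40.21 wt% SiO2 ÷ 60.083 g/mol = 0.66924 mol, giving 0.66924 Si and 1.33848 O.
Oxygen sums to 2.67486; scaling by 12/2.67486 = 4.48622 puts the formula on 12 O.
Si: 0.66924 × 4.48622 = 3.002 atoms per formula unit.

3.002 Si apfu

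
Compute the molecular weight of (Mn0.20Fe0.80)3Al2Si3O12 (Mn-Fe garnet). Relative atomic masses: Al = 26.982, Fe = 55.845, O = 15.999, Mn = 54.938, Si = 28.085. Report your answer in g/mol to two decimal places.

M = 0.60*54.938 + 2.40*55.845 + 2*26.982 + 3*28.085 + 12*15.999

497.20 g/mol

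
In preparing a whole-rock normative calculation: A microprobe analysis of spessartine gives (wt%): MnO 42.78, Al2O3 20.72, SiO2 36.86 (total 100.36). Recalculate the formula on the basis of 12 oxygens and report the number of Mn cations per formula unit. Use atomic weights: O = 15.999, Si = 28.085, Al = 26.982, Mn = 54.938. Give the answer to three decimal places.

42.78 wt% MnO ÷ 70.937 g/mol = 0.60307 mol, giving 0.60307 Mn and 0.60307 O.
20.72 wt% Al2O3 ÷ 101.961 g/mol = 0.20321 mol, giving 0.40642 Al and 0.60963 O.
36.86 wt% SiO2 ÷ 60.083 g/mol = 0.61348 mol, giving 0.61348 Si and 1.22696 O.
Oxygen sums to 2.43966; scaling by 12/2.43966 = 4.91872 puts the formula on 12 O.
Mn: 0.60307 × 4.91872 = 2.966 atoms per formula unit.

2.966 Mn apfu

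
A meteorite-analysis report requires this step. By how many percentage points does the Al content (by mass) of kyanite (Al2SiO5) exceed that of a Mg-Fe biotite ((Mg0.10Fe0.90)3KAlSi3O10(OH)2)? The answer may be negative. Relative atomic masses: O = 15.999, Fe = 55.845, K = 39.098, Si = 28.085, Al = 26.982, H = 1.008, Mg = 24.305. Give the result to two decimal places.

M(Al2SiO5) = 162.044 g/mol, so wt% Al = 53.964/162.044 × 100 = 33.30%.
M((Mg0.10Fe0.90)3KAlSi3O10(OH)2) = 502.412 g/mol, so wt% Al = 26.982/502.412 × 100 = 5.37%.
33.30 − 5.37 = 27.93 pp.

27.93 percentage points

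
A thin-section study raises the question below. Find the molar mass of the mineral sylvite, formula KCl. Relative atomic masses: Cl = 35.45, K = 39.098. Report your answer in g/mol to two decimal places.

74.55 g/mol

K: 1 × 39.098 = 39.0980
Cl: 1 × 35.45 = 35.4500
Summing the contributions gives the formula mass.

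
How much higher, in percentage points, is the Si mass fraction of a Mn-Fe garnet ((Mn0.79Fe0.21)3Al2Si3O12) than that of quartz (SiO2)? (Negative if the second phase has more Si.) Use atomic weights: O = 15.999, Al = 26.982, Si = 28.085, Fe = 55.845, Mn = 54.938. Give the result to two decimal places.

First mineral: 84.255 g Si in 495.592 g formula = 17.00 wt% Si.
Second mineral: 28.085 g Si in 60.083 g formula = 46.74 wt% Si.
17.00% − 46.74% gives a difference of -29.74 percentage points.

-29.74 percentage points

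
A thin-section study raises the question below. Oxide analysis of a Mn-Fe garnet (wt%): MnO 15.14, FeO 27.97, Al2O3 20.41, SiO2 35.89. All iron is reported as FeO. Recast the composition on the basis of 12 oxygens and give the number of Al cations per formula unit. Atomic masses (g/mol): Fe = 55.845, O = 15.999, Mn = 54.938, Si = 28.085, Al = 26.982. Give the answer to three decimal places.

2.003 Al apfu

MnO (M=70.937): mol = 0.21343; Mn = 0.21343, O = 0.21343.
FeO (M=71.844): mol = 0.38932; Fe = 0.38932, O = 0.38932.
Al2O3 (M=101.961): mol = 0.20017; Al = 0.40034, O = 0.60051.
SiO2 (M=60.083): mol = 0.59734; Si = 0.59734, O = 1.19468.
ΣO = 2.39794; factor = 12/ΣO = 5.00430.
Al apfu = 0.40034 × 5.00430 = 2.003.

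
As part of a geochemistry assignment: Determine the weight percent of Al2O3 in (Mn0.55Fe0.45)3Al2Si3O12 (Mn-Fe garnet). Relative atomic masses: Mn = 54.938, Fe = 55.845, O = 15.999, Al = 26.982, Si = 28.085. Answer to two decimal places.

Molar mass of (Mn0.55Fe0.45)3Al2Si3O12 = 1.65*54.938 + 1.35*55.845 + 2*26.982 + 3*28.085 + 12*15.999 = 496.245 g/mol.
Each formula unit contains 2 Al, equivalent to 2/2 = 1.0000 mol Al2O3.
M(Al2O3) = 2×26.982 + 3×15.999 = 101.961 g/mol.
Mass of Al2O3 per formula unit = 1.0000 × 101.961 = 101.961 g.
Al2O3 wt% = 101.961 / 496.245 × 100 = 20.55%.

20.55 wt%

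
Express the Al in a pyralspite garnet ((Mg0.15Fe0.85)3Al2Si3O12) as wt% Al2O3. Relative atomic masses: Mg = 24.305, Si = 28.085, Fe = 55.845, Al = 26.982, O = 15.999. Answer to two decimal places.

M((Mg0.15Fe0.85)3Al2Si3O12) = 483.549 g/mol; M(Al2O3) = 101.961 g/mol.
Moles Al2O3 per formula unit = 2 Al ÷ 2 = 1.0000.
Al2O3 fraction = (1.0000 × 101.961) / 483.549 = 101.961/483.549 = 0.2109.

21.09 wt%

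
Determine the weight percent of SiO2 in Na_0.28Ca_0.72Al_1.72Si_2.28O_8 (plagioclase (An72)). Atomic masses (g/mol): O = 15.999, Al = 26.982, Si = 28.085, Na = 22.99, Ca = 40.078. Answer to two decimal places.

Formula mass = 273.728 g/mol.
2.28 Si → 2.2800 mol SiO2 per formula unit; M(SiO2) = 60.083, so SiO2 mass = 136.989 g.
136.989/273.728 × 100 = 50.05 wt%.

50.05 wt%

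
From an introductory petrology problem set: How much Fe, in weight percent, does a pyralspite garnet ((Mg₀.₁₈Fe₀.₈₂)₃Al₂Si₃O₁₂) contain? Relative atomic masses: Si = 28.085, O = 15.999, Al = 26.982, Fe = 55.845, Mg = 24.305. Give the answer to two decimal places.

28.58 weight percent

Molar mass of (Mg₀.₁₈Fe₀.₈₂)₃Al₂Si₃O₁₂: 0.54×24.305 + 2.46×55.845 + 2×26.982 + 3×28.085 + 12×15.999 = 480.710 g/mol.
Mass of Fe per formula unit: 2.46 × 55.845 = 137.379 g.
Weight fraction Fe = 137.379 / 480.710 = 0.2858.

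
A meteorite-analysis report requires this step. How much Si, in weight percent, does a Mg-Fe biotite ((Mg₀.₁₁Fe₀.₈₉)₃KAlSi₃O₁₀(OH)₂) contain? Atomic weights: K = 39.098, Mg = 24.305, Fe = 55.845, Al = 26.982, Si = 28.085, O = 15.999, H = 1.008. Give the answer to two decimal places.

M((Mg₀.₁₁Fe₀.₈₉)₃KAlSi₃O₁₀(OH)₂) = 501.466 g/mol.
Si contributes 3 × 28.085 = 84.255 g per mole.
84.255/501.466 = 0.1680 → 16.80%.

16.80 weight percent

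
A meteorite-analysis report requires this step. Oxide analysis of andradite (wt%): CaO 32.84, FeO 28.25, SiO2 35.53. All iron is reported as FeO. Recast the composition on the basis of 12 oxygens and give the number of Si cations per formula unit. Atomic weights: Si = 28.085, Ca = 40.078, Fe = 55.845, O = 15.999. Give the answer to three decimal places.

3.283 Si apfu

CaO: 32.84/56.077 = 0.58562 mol → 0.58562 mol Ca, 0.58562 mol O.
FeO: 28.25/71.844 = 0.39321 mol → 0.39321 mol Fe, 0.39321 mol O.
SiO2: 35.53/60.083 = 0.59135 mol → 0.59135 mol Si, 1.18270 mol O.
Total oxygen = 2.16153 mol. Normalization factor = 12/2.16153 = 5.55162.
Si per 12 O = 0.59135 × 5.55162 = 3.283.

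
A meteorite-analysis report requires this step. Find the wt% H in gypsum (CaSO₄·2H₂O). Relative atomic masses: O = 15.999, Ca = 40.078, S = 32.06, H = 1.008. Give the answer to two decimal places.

Formula mass = 1·40.078 + 1·32.06 + 6·15.999 + 4·1.008 = 172.164 g/mol, of which 4.032 g is H.
So H makes up 4.032/172.164 = 0.0234 of the mass, i.e. 2.34%.

2.34 wt%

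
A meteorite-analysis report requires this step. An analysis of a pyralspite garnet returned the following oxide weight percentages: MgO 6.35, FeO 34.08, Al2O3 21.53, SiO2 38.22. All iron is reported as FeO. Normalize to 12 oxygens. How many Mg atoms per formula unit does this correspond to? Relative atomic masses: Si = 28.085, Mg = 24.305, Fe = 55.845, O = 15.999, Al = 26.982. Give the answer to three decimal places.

0.745 Mg apfu

MgO: 6.35/40.304 = 0.15755 mol → 0.15755 mol Mg, 0.15755 mol O.
FeO: 34.08/71.844 = 0.47436 mol → 0.47436 mol Fe, 0.47436 mol O.
Al2O3: 21.53/101.961 = 0.21116 mol → 0.42232 mol Al, 0.63348 mol O.
SiO2: 38.22/60.083 = 0.63612 mol → 0.63612 mol Si, 1.27224 mol O.
Total oxygen = 2.53763 mol. Normalization factor = 12/2.53763 = 4.72882.
Mg per 12 O = 0.15755 × 4.72882 = 0.745.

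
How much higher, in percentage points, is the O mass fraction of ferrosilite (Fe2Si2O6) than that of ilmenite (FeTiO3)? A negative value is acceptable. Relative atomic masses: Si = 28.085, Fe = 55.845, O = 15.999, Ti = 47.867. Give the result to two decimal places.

First mineral: 95.994 g O in 263.854 g formula = 36.38 wt% O.
Second mineral: 47.997 g O in 151.709 g formula = 31.64 wt% O.
36.38% − 31.64% gives a difference of 4.74 percentage points.

4.74 percentage points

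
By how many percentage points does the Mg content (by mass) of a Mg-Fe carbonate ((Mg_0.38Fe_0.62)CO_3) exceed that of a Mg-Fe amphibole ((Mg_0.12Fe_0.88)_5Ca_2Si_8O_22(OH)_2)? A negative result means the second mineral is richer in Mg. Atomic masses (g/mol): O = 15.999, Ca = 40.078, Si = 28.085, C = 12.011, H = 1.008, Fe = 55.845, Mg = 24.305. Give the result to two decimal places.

7.36 percentage points

Mg in (Mg_0.38Fe_0.62)CO_3: molar mass 103.868 g/mol; 0.38×24.305 = 9.236 g → 8.89 wt%.
Mg in (Mg_0.12Fe_0.88)_5Ca_2Si_8O_22(OH)_2: molar mass 951.129 g/mol; 0.60×24.305 = 14.583 g → 1.53 wt%.
Difference = 8.89 − 1.53 = 7.36 percentage points.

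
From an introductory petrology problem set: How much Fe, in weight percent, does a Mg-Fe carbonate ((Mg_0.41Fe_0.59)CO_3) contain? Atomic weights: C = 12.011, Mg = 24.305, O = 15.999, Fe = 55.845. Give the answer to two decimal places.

32.01 weight percent

Formula mass = 0.41×24.305 + 0.59×55.845 + 1×12.011 + 3×15.999 = 102.922 g/mol, of which 32.949 g is Fe.
So Fe makes up 32.949/102.922 = 0.3201 of the mass, i.e. 32.01%.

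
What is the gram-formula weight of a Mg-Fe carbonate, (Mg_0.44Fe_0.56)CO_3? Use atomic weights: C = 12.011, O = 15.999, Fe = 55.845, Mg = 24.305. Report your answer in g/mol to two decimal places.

Mg: 0.44 × 24.305 = 10.6942
Fe: 0.56 × 55.845 = 31.2732
C: 1 × 12.011 = 12.0110
O: 3 × 15.999 = 47.9970
Summing the contributions gives the formula mass.

101.98 g/mol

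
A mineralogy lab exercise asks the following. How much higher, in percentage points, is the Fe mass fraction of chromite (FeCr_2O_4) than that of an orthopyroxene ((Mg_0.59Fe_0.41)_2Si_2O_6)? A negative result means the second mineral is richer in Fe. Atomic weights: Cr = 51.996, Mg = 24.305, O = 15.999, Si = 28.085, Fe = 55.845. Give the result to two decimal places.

4.74 percentage points

M(FeCr_2O_4) = 223.833 g/mol, so wt% Fe = 55.845/223.833 × 100 = 24.95%.
M((Mg_0.59Fe_0.41)_2Si_2O_6) = 226.637 g/mol, so wt% Fe = 45.793/226.637 × 100 = 20.21%.
24.95 − 20.21 = 4.74 pp.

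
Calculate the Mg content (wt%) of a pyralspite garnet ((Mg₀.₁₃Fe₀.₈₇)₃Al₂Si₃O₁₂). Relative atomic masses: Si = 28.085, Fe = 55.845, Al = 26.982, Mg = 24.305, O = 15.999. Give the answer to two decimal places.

1.95 wt%

Formula mass = 0.39·24.305 + 2.61·55.845 + 2·26.982 + 3·28.085 + 12·15.999 = 485.441 g/mol, of which 9.479 g is Mg.
So Mg makes up 9.479/485.441 = 0.0195 of the mass, i.e. 1.95%.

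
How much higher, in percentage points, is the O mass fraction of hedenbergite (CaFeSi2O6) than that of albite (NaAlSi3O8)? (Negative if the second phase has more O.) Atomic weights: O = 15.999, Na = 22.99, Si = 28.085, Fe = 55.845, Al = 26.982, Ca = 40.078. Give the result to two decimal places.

-10.12 percentage points

M(CaFeSi2O6) = 248.087 g/mol, so wt% O = 95.994/248.087 × 100 = 38.69%.
M(NaAlSi3O8) = 262.219 g/mol, so wt% O = 127.992/262.219 × 100 = 48.81%.
38.69 − 48.81 = -10.12 pp.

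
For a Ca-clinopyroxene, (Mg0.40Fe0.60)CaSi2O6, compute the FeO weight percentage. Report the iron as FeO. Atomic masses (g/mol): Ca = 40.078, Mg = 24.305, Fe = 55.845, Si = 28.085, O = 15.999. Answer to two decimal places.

M((Mg0.40Fe0.60)CaSi2O6) = 235.471 g/mol; M(FeO) = 71.844 g/mol.
Moles FeO per formula unit = 0.60 Fe ÷ 1 = 0.6000.
FeO fraction = (0.6000 × 71.844) / 235.471 = 43.106/235.471 = 0.1831.

18.31 wt%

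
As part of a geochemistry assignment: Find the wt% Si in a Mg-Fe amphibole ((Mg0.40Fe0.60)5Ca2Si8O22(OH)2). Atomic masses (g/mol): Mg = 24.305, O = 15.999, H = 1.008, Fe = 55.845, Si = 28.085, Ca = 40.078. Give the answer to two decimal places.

24.77 weight percent

M((Mg0.40Fe0.60)5Ca2Si8O22(OH)2) = 906.973 g/mol.
Si contributes 8 × 28.085 = 224.680 g per mole.
224.680/906.973 = 0.2477 → 24.77%.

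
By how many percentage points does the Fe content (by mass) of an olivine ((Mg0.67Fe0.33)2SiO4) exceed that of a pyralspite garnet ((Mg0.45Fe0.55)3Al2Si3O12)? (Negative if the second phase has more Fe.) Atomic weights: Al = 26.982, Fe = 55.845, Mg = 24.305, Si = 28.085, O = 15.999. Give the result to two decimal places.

2.58 percentage points

Fe in (Mg0.67Fe0.33)2SiO4: molar mass 161.507 g/mol; 0.66×55.845 = 36.858 g → 22.82 wt%.
Fe in (Mg0.45Fe0.55)3Al2Si3O12: molar mass 455.163 g/mol; 1.65×55.845 = 92.144 g → 20.24 wt%.
Difference = 22.82 − 20.24 = 2.58 percentage points.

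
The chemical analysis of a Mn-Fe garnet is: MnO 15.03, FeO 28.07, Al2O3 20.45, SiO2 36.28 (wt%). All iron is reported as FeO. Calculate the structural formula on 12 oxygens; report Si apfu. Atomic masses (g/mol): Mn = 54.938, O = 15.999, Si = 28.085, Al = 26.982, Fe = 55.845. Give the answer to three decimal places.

MnO (M=70.937): mol = 0.21188; Mn = 0.21188, O = 0.21188.
FeO (M=71.844): mol = 0.39071; Fe = 0.39071, O = 0.39071.
Al2O3 (M=101.961): mol = 0.20057; Al = 0.40114, O = 0.60171.
SiO2 (M=60.083): mol = 0.60383; Si = 0.60383, O = 1.20766.
ΣO = 2.41196; factor = 12/ΣO = 4.97521.
Si apfu = 0.60383 × 4.97521 = 3.004.

3.004 Si apfu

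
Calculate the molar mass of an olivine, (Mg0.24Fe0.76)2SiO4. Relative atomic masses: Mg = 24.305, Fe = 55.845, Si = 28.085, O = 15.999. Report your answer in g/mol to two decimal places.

Mg: 0.48 × 24.305 = 11.6664
Fe: 1.52 × 55.845 = 84.8844
Si: 1 × 28.085 = 28.0850
O: 4 × 15.999 = 63.9960
Summing the contributions gives the formula mass.

188.63 g/mol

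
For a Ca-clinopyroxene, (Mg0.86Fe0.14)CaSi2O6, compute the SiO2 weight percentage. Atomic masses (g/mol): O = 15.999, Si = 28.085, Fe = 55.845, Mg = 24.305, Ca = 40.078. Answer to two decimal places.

54.38 wt%

Molar mass of (Mg0.86Fe0.14)CaSi2O6 = 0.86×24.305 + 0.14×55.845 + 1×40.078 + 2×28.085 + 6×15.999 = 220.963 g/mol.
Each formula unit contains 2 Si, equivalent to 2/1 = 2.0000 mol SiO2.
M(SiO2) = 1×28.085 + 2×15.999 = 60.083 g/mol.
Mass of SiO2 per formula unit = 2.0000 × 60.083 = 120.166 g.
SiO2 wt% = 120.166 / 220.963 × 100 = 54.38%.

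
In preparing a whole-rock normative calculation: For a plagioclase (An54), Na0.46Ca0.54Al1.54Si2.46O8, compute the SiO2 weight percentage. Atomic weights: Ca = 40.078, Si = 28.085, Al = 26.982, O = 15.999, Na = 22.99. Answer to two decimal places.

54.57 wt%

Molar mass of Na0.46Ca0.54Al1.54Si2.46O8 = 0.46*22.99 + 0.54*40.078 + 1.54*26.982 + 2.46*28.085 + 8*15.999 = 270.851 g/mol.
Each formula unit contains 2.46 Si, equivalent to 2.46/1 = 2.4600 mol SiO2.
M(SiO2) = 1×28.085 + 2×15.999 = 60.083 g/mol.
Mass of SiO2 per formula unit = 2.4600 × 60.083 = 147.804 g.
SiO2 wt% = 147.804 / 270.851 × 100 = 54.57%.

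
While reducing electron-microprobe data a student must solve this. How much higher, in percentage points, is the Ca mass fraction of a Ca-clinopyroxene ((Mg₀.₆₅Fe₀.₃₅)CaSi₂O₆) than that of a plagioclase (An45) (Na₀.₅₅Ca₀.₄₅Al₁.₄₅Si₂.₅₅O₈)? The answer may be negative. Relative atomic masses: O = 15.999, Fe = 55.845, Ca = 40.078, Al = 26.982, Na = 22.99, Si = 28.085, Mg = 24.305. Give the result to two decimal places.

Ca in (Mg₀.₆₅Fe₀.₃₅)CaSi₂O₆: molar mass 227.586 g/mol; 1×40.078 = 40.078 g → 17.61 wt%.
Ca in Na₀.₅₅Ca₀.₄₅Al₁.₄₅Si₂.₅₅O₈: molar mass 269.412 g/mol; 0.45×40.078 = 18.035 g → 6.69 wt%.
Difference = 17.61 − 6.69 = 10.92 percentage points.

10.92 percentage points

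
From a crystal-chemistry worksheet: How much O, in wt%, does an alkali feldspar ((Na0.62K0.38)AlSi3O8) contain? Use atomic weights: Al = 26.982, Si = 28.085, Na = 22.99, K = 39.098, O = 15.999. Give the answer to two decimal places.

Formula mass = 0.62·22.99 + 0.38·39.098 + 1·26.982 + 3·28.085 + 8·15.999 = 268.340 g/mol, of which 127.992 g is O.
So O makes up 127.992/268.340 = 0.4770 of the mass, i.e. 47.70%.

47.70 wt%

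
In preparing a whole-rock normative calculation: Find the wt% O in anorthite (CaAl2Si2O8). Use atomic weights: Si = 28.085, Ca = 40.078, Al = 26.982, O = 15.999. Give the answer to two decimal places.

46.01 wt%

M(CaAl2Si2O8) = 278.204 g/mol.
O contributes 8 × 15.999 = 127.992 g per mole.
127.992/278.204 = 0.4601 → 46.01%.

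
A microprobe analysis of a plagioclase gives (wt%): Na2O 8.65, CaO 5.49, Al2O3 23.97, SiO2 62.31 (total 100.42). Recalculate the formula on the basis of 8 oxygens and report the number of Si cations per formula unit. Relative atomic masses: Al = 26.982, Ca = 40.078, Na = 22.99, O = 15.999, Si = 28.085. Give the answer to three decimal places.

2.750 Si apfu

Na2O: 8.65/61.979 = 0.13956 mol → 0.27912 mol Na, 0.13956 mol O.
CaO: 5.49/56.077 = 0.09790 mol → 0.09790 mol Ca, 0.09790 mol O.
Al2O3: 23.97/101.961 = 0.23509 mol → 0.47018 mol Al, 0.70527 mol O.
SiO2: 62.31/60.083 = 1.03707 mol → 1.03707 mol Si, 2.07414 mol O.
Total oxygen = 3.01687 mol. Normalization factor = 8/3.01687 = 2.65175.
Si per 8 O = 1.03707 × 2.65175 = 2.750.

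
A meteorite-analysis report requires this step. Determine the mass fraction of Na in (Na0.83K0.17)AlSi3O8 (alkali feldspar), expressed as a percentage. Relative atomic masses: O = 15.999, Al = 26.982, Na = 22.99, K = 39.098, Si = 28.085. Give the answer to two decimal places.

7.20 weight percent

M((Na0.83K0.17)AlSi3O8) = 264.957 g/mol.
Na contributes 0.83 × 22.99 = 19.082 g per mole.
19.082/264.957 = 0.0720 → 7.20%.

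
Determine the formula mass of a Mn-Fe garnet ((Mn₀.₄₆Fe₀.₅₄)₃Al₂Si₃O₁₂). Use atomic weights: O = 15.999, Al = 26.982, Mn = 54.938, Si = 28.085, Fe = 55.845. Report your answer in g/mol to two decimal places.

The formula mass is the sum 1.38·54.938 + 1.62·55.845 + 2·26.982 + 3·28.085 + 12·15.999.

496.49 g/mol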